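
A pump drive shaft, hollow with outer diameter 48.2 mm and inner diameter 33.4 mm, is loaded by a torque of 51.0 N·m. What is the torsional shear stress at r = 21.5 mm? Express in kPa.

2690 kPa

J = π(d_o⁴ − d_i⁴)/32 = π(0.0482⁴ − 0.0334⁴)/32 = 4.077×10^-7 m⁴.
Shear stress varies linearly with radius: τ = T·r/J = 51.00 × 0.0215 / 4.077×10^-7 = 2.689×10^6 Pa.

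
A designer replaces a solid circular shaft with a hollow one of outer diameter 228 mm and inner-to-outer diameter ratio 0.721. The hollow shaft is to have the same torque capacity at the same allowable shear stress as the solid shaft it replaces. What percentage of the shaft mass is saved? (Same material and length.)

Equal τ_max and T ⇒ the solid shaft needs d_s³ = d_o³(1−k⁴), so d_s = 228·(1−0.721⁴)^(1/3) = 205.3 mm.
Area ratio A_h/A_s = d_o²(1−k²)/d_s² = (1−k²)/(1−k⁴)^(2/3) = 0.5924.
Mass saving = 1 − 0.5924 = 40.8 %.

40.8 %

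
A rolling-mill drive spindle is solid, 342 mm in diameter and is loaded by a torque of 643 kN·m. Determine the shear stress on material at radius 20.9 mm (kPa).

10000 kPa

J = πd⁴/32 = π(0.342)⁴/32 = 1.343×10^-3 m⁴.
Shear stress varies linearly with radius: τ = T·r/J = 643000 × 0.0209 / 1.343×10^-3 = 1.001×10^7 Pa.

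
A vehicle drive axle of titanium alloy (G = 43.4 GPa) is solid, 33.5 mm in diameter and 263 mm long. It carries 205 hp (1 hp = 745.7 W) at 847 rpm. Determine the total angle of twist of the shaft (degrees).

ω = 2π·847/60 = 88.70 rad/s, so T = P/ω = 205×745.7 / 88.70 = 1723 N·m.
J = πd⁴/32 = π(0.0335)⁴/32 = 1.236×10^-7 m⁴.
θ = T·L/(G·J) = 1723 × 0.263 / (43.4×10⁹ × 1.236×10^-7) = 0.08447 rad.

4.84°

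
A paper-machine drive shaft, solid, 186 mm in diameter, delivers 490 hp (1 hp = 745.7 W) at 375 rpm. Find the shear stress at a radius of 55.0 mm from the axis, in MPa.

ω = 2π·375/60 = 39.27 rad/s, so T = P/ω = 490×745.7 / 39.27 = 9305 N·m.
J = πd⁴/32 = π(0.186)⁴/32 = 1.175×10^-4 m⁴.
Shear stress varies linearly with radius: τ = T·r/J = 9305 × 0.0550 / 1.175×10^-4 = 4.355×10^6 Pa.

4.36 MPa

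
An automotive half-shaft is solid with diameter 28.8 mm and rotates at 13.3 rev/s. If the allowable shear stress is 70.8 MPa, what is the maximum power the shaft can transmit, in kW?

J = πd⁴/32 = π(0.0288)⁴/32 = 6.754×10^-8 m⁴.
T_max = τ_allow·J/r = 7.08×10^7 × 6.754×10^-8 / 0.0144 = 332.1 N·m.
ω = 2π·13.3 = 83.57 rad/s, so P_max = T_max·ω = 2.775×10^4 W.

27.8 kW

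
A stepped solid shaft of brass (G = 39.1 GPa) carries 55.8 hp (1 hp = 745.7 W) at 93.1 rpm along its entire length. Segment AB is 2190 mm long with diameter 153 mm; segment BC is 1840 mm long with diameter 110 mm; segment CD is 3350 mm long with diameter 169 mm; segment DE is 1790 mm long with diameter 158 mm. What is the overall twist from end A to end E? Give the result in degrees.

ω = 2π·93.1/60 = 9.749 rad/s, so T = P/ω = 55.8×745.7 / 9.749 = 4268 N·m.
J_AB = π(0.153)⁴/32 = 5.38×10^-5 m⁴; J_BC = π(0.110)⁴/32 = 1.44×10^-5 m⁴; J_CD = π(0.169)⁴/32 = 8.01×10^-5 m⁴; J_DE = π(0.158)⁴/32 = 6.12×10^-5 m⁴.
θ = (T/G)·Σ L_i/J_i = (4268/39.1×10⁹)·(2.19/5.38×10^-5 + 1.84/1.44×10^-5 + 3.35/8.01×10^-5 + 1.79/6.12×10^-5) = 0.02618 rad.

1.50°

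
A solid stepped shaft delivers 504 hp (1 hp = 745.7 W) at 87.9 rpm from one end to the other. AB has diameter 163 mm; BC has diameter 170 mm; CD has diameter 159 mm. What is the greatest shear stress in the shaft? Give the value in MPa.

51.7 MPa

ω = 2π·87.9/60 = 9.205 rad/s, so T = P/ω = 504×745.7 / 9.205 = 40830 N·m.
Under the same torque, τ_max = 16T/(πd³) is largest where d is smallest — segment CD (d = 159 mm).
τ_max = 16·40830/(π·(0.159)³) = 5.173×10^7 Pa.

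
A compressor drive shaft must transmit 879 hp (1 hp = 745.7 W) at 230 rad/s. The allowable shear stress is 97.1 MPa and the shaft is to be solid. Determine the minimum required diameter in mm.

ω = 230 rad/s, so T = P/ω = 879×745.7 / 230.0 = 2850 N·m.
For a solid shaft τ_max = 16T/(πd³), so d = (16T/(π τ_allow))^(1/3) = (16·2850/(π·9.71×10^7))^(1/3) = 0.05307 m.

53.1 mm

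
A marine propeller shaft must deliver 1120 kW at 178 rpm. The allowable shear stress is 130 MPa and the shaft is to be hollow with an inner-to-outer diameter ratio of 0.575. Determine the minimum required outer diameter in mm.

138 mm

ω = 2π·178/60 = 18.64 rad/s, so T = P/ω = 1120×10³ / 18.64 = 60090 N·m.
For a hollow shaft with d_i/d_o = 0.575: τ_max = 16T/(π d_o³ (1−k⁴)), so d_o = [16T/(π τ_allow (1−k⁴))]^(1/3) = [16·60090/(π·1.30×10^8·0.8907)]^(1/3) = 0.1383 m.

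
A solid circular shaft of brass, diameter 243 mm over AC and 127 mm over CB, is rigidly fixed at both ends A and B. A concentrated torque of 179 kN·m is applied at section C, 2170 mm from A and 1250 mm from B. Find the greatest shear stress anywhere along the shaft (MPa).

Compatibility: T_A·a/J_AC = T_B·b/J_CB with T_A + T_B = T₀.
J_AC = 3.42×10^-4 m⁴, J_CB = 2.55×10^-5 m⁴, so T_A = T₀·(J_AC/a)/((J_AC/a)+(J_CB/b)) = 158500 N·m, T_B = 20530 N·m.
τ in each portion: τ_AC = 5.62×10^7 Pa, τ_CB = 5.10×10^7 Pa; maximum is in AC.
τ_max = T_AC·r/J = 158500·0.121/3.42×10^-4 = 5.625×10^7 Pa.

56.2 MPa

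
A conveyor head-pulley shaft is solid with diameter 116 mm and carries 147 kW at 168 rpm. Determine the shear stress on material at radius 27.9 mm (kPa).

13100 kPa

ω = 2π·168/60 = 17.59 rad/s, so T = P/ω = 147×10³ / 17.59 = 8356 N·m.
J = πd⁴/32 = π(0.116)⁴/32 = 1.778×10^-5 m⁴.
Shear stress varies linearly with radius: τ = T·r/J = 8356 × 0.0279 / 1.778×10^-5 = 1.311×10^7 Pa.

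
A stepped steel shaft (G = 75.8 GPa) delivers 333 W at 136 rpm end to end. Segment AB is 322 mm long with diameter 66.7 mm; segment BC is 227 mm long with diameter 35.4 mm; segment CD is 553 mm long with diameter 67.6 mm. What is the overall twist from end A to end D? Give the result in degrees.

0.0337°

ω = 2π·136/60 = 14.24 rad/s, so T = P/ω = 333 / 14.24 = 23.38 N·m.
J_AB = π(0.0667)⁴/32 = 1.94×10^-6 m⁴; J_BC = π(0.0354)⁴/32 = 1.54×10^-7 m⁴; J_CD = π(0.0676)⁴/32 = 2.05×10^-6 m⁴.
θ = (T/G)·Σ L_i/J_i = (23.38/75.8×10⁹)·(0.322/1.94×10^-6 + 0.227/1.54×10^-7 + 0.553/2.05×10^-6) = 5.885×10^-4 rad.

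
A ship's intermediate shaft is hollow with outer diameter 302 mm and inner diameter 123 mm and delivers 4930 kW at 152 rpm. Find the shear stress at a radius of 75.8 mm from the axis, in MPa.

29.6 MPa

ω = 2π·152/60 = 15.92 rad/s, so T = P/ω = 4930×10³ / 15.92 = 309700 N·m.
J = π(d_o⁴ − d_i⁴)/32 = π(0.302⁴ − 0.123⁴)/32 = 7.942×10^-4 m⁴.
Shear stress varies linearly with radius: τ = T·r/J = 309700 × 0.0758 / 7.942×10^-4 = 2.956×10^7 Pa.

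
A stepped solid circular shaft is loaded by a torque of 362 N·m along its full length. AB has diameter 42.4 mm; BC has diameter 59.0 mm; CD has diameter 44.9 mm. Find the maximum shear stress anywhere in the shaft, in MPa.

Under the same torque, τ_max = 16T/(πd³) is largest where d is smallest — segment AB (d = 42.4 mm).
τ_max = 16·362.0/(π·(0.0424)³) = 2.419×10^7 Pa.

24.2 MPa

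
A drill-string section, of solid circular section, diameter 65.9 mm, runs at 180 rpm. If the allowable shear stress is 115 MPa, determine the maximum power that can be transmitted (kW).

122 kW

J = πd⁴/32 = π(0.0659)⁴/32 = 1.852×10^-6 m⁴.
T_max = τ_allow·J/r = 1.15×10^8 × 1.852×10^-6 / 0.0330 = 6462 N·m.
ω = 2π·180/60 = 18.85 rad/s, so P_max = T_max·ω = 1.218×10^5 W.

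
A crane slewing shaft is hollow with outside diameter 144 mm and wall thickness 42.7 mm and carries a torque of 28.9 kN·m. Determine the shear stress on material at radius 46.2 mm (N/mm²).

32.5 N/mm²

J = π(d_o⁴ − d_i⁴)/32 = π(0.144⁴ − 0.0586⁴)/32 = 4.106×10^-5 m⁴.
Shear stress varies linearly with radius: τ = T·r/J = 28900 × 0.0462 / 4.106×10^-5 = 3.252×10^7 Pa.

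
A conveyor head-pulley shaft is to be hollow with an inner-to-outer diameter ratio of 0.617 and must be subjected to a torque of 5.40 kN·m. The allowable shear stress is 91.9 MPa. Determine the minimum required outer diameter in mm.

70.5 mm

For a hollow shaft with d_i/d_o = 0.617: τ_max = 16T/(π d_o³ (1−k⁴)), so d_o = [16T/(π τ_allow (1−k⁴))]^(1/3) = [16·5400/(π·9.19×10^7·0.8551)]^(1/3) = 0.07047 m.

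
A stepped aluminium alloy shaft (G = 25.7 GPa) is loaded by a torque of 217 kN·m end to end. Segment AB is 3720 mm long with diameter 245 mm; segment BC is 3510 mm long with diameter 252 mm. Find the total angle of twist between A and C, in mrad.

164 mrad

J_AB = π(0.245)⁴/32 = 3.54×10^-4 m⁴; J_BC = π(0.252)⁴/32 = 3.96×10^-4 m⁴.
θ = (T/G)·Σ L_i/J_i = (217000/25.7×10⁹)·(3.72/3.54×10^-4 + 3.51/3.96×10^-4) = 0.1637 rad.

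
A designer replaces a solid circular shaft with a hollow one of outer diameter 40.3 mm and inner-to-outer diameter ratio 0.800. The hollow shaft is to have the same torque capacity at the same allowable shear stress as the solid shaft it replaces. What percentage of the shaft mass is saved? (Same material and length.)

Equal τ_max and T ⇒ the solid shaft needs d_s³ = d_o³(1−k⁴), so d_s = 40.3·(1−0.800⁴)^(1/3) = 33.81 mm.
Area ratio A_h/A_s = d_o²(1−k²)/d_s² = (1−k²)/(1−k⁴)^(2/3) = 0.5115.
Mass saving = 1 − 0.5115 = 48.8 %.

48.8 %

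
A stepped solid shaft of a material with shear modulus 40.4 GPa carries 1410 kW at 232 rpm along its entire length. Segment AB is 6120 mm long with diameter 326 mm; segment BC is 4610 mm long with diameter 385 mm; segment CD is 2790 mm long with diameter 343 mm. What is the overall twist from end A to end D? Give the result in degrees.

0.799°

ω = 2π·232/60 = 24.29 rad/s, so T = P/ω = 1410×10³ / 24.29 = 58040 N·m.
J_AB = π(0.326)⁴/32 = 1.11×10^-3 m⁴; J_BC = π(0.385)⁴/32 = 2.16×10^-3 m⁴; J_CD = π(0.343)⁴/32 = 1.36×10^-3 m⁴.
θ = (T/G)·Σ L_i/J_i = (58040/40.4×10⁹)·(6.12/1.11×10^-3 + 4.61/2.16×10^-3 + 2.79/1.36×10^-3) = 0.01395 rad.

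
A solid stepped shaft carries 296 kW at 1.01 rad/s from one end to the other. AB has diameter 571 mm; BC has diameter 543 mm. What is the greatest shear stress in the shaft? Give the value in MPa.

9.32 MPa

ω = 1.01 rad/s, so T = P/ω = 296×10³ / 1.010 = 293100 N·m.
Under the same torque, τ_max = 16T/(πd³) is largest where d is smallest — segment BC (d = 543 mm).
τ_max = 16·293100/(π·(0.543)³) = 9.323×10^6 Pa.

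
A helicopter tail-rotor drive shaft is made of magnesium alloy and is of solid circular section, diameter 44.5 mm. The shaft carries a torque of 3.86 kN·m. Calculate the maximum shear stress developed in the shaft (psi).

32400 psi

J = πd⁴/32 = π(0.0445)⁴/32 = 3.850×10^-7 m⁴.
τ_max = T·r/J = 3860 × 0.0222 / 3.850×10^-7 = 2.231×10^8 Pa.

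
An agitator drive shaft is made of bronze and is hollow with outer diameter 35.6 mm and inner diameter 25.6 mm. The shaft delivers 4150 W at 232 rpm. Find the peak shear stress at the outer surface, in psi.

ω = 2π·232/60 = 24.29 rad/s, so T = P/ω = 4150 / 24.29 = 170.8 N·m.
J = π(d_o⁴ − d_i⁴)/32 = π(0.0356⁴ − 0.0256⁴)/32 = 1.155×10^-7 m⁴.
τ_max = T·r/J = 170.8 × 0.0178 / 1.155×10^-7 = 2.632×10^7 Pa.

3820 psi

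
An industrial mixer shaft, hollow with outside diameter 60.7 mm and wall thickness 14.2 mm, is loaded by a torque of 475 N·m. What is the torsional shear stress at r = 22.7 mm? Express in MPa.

8.80 MPa

J = π(d_o⁴ − d_i⁴)/32 = π(0.0607⁴ − 0.0323⁴)/32 = 1.226×10^-6 m⁴.
Shear stress varies linearly with radius: τ = T·r/J = 475.0 × 0.0227 / 1.226×10^-6 = 8.796×10^6 Pa.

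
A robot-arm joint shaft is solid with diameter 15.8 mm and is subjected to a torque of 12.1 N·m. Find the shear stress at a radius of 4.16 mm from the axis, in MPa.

J = πd⁴/32 = π(0.0158)⁴/32 = 6.118×10^-9 m⁴.
Shear stress varies linearly with radius: τ = T·r/J = 12.10 × 0.00416 / 6.118×10^-9 = 8.227×10^6 Pa.

8.23 MPa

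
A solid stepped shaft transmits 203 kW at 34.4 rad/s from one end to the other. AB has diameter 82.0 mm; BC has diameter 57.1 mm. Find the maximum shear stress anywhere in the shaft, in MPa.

161 MPa

ω = 34.4 rad/s, so T = P/ω = 203×10³ / 34.40 = 5901 N·m.
Under the same torque, τ_max = 16T/(πd³) is largest where d is smallest — segment BC (d = 57.1 mm).
τ_max = 16·5901/(π·(0.0571)³) = 1.614×10^8 Pa.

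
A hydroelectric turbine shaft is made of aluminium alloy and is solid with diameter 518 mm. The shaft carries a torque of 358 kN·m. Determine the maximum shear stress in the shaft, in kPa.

13100 kPa

J = πd⁴/32 = π(0.518)⁴/32 = 7.068×10^-3 m⁴.
τ_max = T·r/J = 358000 × 0.259 / 7.068×10^-3 = 1.312×10^7 Pa.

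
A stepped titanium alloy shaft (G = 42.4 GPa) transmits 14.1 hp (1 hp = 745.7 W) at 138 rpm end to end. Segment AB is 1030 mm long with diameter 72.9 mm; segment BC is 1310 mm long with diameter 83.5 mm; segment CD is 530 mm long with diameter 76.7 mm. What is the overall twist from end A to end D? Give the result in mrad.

ω = 2π·138/60 = 14.45 rad/s, so T = P/ω = 14.1×745.7 / 14.45 = 727.6 N·m.
J_AB = π(0.0729)⁴/32 = 2.77×10^-6 m⁴; J_BC = π(0.0835)⁴/32 = 4.77×10^-6 m⁴; J_CD = π(0.0767)⁴/32 = 3.40×10^-6 m⁴.
θ = (T/G)·Σ L_i/J_i = (727.6/42.4×10⁹)·(1.03/2.77×10^-6 + 1.31/4.77×10^-6 + 0.530/3.40×10^-6) = 0.01376 rad.

13.8 mrad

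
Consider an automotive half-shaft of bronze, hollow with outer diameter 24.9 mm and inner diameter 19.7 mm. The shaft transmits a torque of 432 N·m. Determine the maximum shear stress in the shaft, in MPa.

J = π(d_o⁴ − d_i⁴)/32 = π(0.0249⁴ − 0.0197⁴)/32 = 2.295×10^-8 m⁴.
τ_max = T·r/J = 432.0 × 0.0124 / 2.295×10^-8 = 2.343×10^8 Pa.

234 MPa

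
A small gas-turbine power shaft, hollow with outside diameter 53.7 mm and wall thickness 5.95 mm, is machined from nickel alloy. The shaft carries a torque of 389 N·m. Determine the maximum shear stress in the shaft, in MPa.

20.2 MPa

J = π(d_o⁴ − d_i⁴)/32 = π(0.0537⁴ − 0.0418⁴)/32 = 5.167×10^-7 m⁴.
τ_max = T·r/J = 389.0 × 0.0269 / 5.167×10^-7 = 2.022×10^7 Pa.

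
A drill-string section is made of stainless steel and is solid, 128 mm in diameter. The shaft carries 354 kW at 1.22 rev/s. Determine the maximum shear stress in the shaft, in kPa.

112000 kPa

ω = 2π·1.22 = 7.665 rad/s, so T = P/ω = 354×10³ / 7.665 = 46180 N·m.
J = πd⁴/32 = π(0.128)⁴/32 = 2.635×10^-5 m⁴.
τ_max = T·r/J = 46180 × 0.0640 / 2.635×10^-5 = 1.122×10^8 Pa.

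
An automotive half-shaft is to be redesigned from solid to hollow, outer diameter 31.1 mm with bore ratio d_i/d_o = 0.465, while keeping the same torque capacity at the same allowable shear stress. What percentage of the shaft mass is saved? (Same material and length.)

19.1 %

Equal τ_max and T ⇒ the solid shaft needs d_s³ = d_o³(1−k⁴), so d_s = 31.1·(1−0.465⁴)^(1/3) = 30.61 mm.
Area ratio A_h/A_s = d_o²(1−k²)/d_s² = (1−k²)/(1−k⁴)^(2/3) = 0.8092.
Mass saving = 1 − 0.8092 = 19.1 %.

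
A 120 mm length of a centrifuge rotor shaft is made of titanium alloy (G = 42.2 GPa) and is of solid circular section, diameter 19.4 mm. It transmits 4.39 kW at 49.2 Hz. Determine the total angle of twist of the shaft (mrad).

ω = 2π·49.2 = 309.1 rad/s, so T = P/ω = 4.39×10³ / 309.1 = 14.20 N·m.
J = πd⁴/32 = π(0.0194)⁴/32 = 1.391×10^-8 m⁴.
θ = T·L/(G·J) = 14.20 × 0.120 / (42.2×10⁹ × 1.391×10^-8) = 2.904×10^-3 rad.

2.90 mrad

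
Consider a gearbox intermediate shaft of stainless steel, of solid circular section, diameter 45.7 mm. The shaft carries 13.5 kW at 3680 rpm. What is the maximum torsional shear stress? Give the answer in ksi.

ω = 2π·3680/60 = 385.4 rad/s, so T = P/ω = 13.5×10³ / 385.4 = 35.03 N·m.
J = πd⁴/32 = π(0.0457)⁴/32 = 4.282×10^-7 m⁴.
τ_max = T·r/J = 35.03 × 0.0229 / 4.282×10^-7 = 1.869×10^6 Pa.

0.271 ksi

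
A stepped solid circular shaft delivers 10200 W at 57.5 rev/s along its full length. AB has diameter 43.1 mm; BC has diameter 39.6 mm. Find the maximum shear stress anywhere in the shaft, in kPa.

2320 kPa

ω = 2π·57.5 = 361.3 rad/s, so T = P/ω = 10200 / 361.3 = 28.23 N·m.
Under the same torque, τ_max = 16T/(πd³) is largest where d is smallest — segment BC (d = 39.6 mm).
τ_max = 16·28.23/(π·(0.0396)³) = 2.315×10^6 Pa.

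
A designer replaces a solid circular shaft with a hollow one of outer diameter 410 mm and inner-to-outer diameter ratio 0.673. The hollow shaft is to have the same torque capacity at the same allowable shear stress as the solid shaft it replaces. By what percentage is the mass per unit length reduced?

Equal τ_max and T ⇒ the solid shaft needs d_s³ = d_o³(1−k⁴), so d_s = 410·(1−0.673⁴)^(1/3) = 379.8 mm.
Area ratio A_h/A_s = d_o²(1−k²)/d_s² = (1−k²)/(1−k⁴)^(2/3) = 0.6376.
Mass saving = 1 − 0.6376 = 36.2 %.

36.2 %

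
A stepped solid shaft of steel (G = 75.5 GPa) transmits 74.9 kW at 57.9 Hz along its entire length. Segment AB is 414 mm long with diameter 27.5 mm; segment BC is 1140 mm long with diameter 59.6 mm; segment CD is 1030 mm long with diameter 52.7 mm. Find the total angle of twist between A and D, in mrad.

ω = 2π·57.9 = 363.8 rad/s, so T = P/ω = 74.9×10³ / 363.8 = 205.9 N·m.
J_AB = π(0.0275)⁴/32 = 5.61×10^-8 m⁴; J_BC = π(0.0596)⁴/32 = 1.24×10^-6 m⁴; J_CD = π(0.0527)⁴/32 = 7.57×10^-7 m⁴.
θ = (T/G)·Σ L_i/J_i = (205.9/75.5×10⁹)·(0.414/5.61×10^-8 + 1.14/1.24×10^-6 + 1.03/7.57×10^-7) = 0.02633 rad.

26.3 mrad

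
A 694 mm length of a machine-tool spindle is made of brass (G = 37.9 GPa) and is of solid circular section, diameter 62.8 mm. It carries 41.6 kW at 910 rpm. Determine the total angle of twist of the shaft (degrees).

0.300°

ω = 2π·910/60 = 95.29 rad/s, so T = P/ω = 41.6×10³ / 95.29 = 436.5 N·m.
J = πd⁴/32 = π(0.0628)⁴/32 = 1.527×10^-6 m⁴.
θ = T·L/(G·J) = 436.5 × 0.694 / (37.9×10⁹ × 1.527×10^-6) = 5.235×10^-3 rad.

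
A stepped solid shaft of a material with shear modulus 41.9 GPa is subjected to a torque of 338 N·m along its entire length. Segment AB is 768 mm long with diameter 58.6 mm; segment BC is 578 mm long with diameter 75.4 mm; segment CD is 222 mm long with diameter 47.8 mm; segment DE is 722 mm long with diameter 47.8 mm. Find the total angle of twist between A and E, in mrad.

J_AB = π(0.0586)⁴/32 = 1.16×10^-6 m⁴; J_BC = π(0.0754)⁴/32 = 3.17×10^-6 m⁴; J_CD = π(0.0478)⁴/32 = 5.13×10^-7 m⁴; J_DE = π(0.0478)⁴/32 = 5.13×10^-7 m⁴.
θ = (T/G)·Σ L_i/J_i = (338.0/41.9×10⁹)·(0.768/1.16×10^-6 + 0.578/3.17×10^-6 + 0.222/5.13×10^-7 + 0.722/5.13×10^-7) = 0.02168 rad.

21.7 mrad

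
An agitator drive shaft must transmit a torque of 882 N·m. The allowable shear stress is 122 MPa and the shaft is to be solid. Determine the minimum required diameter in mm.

33.3 mm

For a solid shaft τ_max = 16T/(πd³), so d = (16T/(π τ_allow))^(1/3) = (16·882.0/(π·1.22×10^8))^(1/3) = 0.03327 m.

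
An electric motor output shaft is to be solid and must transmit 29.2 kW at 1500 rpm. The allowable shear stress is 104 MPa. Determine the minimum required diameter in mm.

ω = 2π·1500/60 = 157.1 rad/s, so T = P/ω = 29.2×10³ / 157.1 = 185.9 N·m.
For a solid shaft τ_max = 16T/(πd³), so d = (16T/(π τ_allow))^(1/3) = (16·185.9/(π·1.04×10^8))^(1/3) = 0.02088 m.

20.9 mm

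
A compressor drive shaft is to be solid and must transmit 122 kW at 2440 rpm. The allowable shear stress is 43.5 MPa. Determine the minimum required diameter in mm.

38.2 mm

ω = 2π·2440/60 = 255.5 rad/s, so T = P/ω = 122×10³ / 255.5 = 477.5 N·m.
For a solid shaft τ_max = 16T/(πd³), so d = (16T/(π τ_allow))^(1/3) = (16·477.5/(π·4.35×10^7))^(1/3) = 0.03824 m.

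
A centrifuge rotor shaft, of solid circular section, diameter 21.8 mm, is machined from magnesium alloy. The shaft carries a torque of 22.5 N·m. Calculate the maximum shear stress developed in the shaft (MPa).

J = πd⁴/32 = π(0.0218)⁴/32 = 2.217×10^-8 m⁴.
τ_max = T·r/J = 22.50 × 0.0109 / 2.217×10^-8 = 1.106×10^7 Pa.

11.1 MPa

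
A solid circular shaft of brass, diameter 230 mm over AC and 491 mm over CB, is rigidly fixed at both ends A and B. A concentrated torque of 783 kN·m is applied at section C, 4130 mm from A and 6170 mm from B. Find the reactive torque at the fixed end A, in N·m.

Compatibility: T_A·a/J_AC = T_B·b/J_CB with T_A + T_B = T₀.
J_AC = 2.75×10^-4 m⁴, J_CB = 5.71×10^-3 m⁴, so T_A = T₀·(J_AC/a)/((J_AC/a)+(J_CB/b)) = 52540 N·m, T_B = 730500 N·m.

52500 N·m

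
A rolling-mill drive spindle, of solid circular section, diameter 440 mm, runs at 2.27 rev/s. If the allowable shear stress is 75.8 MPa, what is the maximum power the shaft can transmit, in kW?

J = πd⁴/32 = π(0.440)⁴/32 = 3.680×10^-3 m⁴.
T_max = τ_allow·J/r = 7.58×10^7 × 3.680×10^-3 / 0.220 = 1.268e6 N·m.
ω = 2π·2.27 = 14.26 rad/s, so P_max = T_max·ω = 1.808×10^7 W.

18100 kW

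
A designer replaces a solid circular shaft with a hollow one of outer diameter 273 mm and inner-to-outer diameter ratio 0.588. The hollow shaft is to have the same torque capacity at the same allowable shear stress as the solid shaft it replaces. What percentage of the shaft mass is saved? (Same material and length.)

Equal τ_max and T ⇒ the solid shaft needs d_s³ = d_o³(1−k⁴), so d_s = 273·(1−0.588⁴)^(1/3) = 261.7 mm.
Area ratio A_h/A_s = d_o²(1−k²)/d_s² = (1−k²)/(1−k⁴)^(2/3) = 0.7122.
Mass saving = 1 − 0.7122 = 28.8 %.

28.8 %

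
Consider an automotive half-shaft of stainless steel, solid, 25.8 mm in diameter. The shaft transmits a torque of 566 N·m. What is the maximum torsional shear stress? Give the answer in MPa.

168 MPa

J = πd⁴/32 = π(0.0258)⁴/32 = 4.350×10^-8 m⁴.
τ_max = T·r/J = 566.0 × 0.0129 / 4.350×10^-8 = 1.679×10^8 Pa.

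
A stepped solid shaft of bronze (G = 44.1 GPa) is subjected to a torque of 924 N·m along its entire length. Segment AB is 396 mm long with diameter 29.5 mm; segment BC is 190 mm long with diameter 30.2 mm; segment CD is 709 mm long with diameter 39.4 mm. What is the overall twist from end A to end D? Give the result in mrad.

J_AB = π(0.0295)⁴/32 = 7.44×10^-8 m⁴; J_BC = π(0.0302)⁴/32 = 8.17×10^-8 m⁴; J_CD = π(0.0394)⁴/32 = 2.37×10^-7 m⁴.
θ = (T/G)·Σ L_i/J_i = (924.0/44.1×10⁹)·(0.396/7.44×10^-8 + 0.190/8.17×10^-8 + 0.709/2.37×10^-7) = 0.2231 rad.

223 mrad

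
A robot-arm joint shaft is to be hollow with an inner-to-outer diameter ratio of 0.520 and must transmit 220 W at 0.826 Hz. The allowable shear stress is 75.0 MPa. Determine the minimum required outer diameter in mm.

ω = 2π·0.826 = 5.190 rad/s, so T = P/ω = 220 / 5.190 = 42.39 N·m.
For a hollow shaft with d_i/d_o = 0.520: τ_max = 16T/(π d_o³ (1−k⁴)), so d_o = [16T/(π τ_allow (1−k⁴))]^(1/3) = [16·42.39/(π·7.50×10^7·0.9269)]^(1/3) = 0.01459 m.

14.6 mm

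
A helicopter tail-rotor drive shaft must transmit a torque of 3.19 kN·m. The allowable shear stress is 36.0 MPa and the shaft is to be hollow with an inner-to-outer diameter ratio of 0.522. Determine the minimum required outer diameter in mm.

For a hollow shaft with d_i/d_o = 0.522: τ_max = 16T/(π d_o³ (1−k⁴)), so d_o = [16T/(π τ_allow (1−k⁴))]^(1/3) = [16·3190/(π·3.60×10^7·0.9258)]^(1/3) = 0.07870 m.

78.7 mm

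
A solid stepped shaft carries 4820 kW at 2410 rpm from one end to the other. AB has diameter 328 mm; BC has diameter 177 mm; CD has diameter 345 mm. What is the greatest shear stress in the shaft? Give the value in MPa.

17.5 MPa

ω = 2π·2410/60 = 252.4 rad/s, so T = P/ω = 4820×10³ / 252.4 = 19100 N·m.
Under the same torque, τ_max = 16T/(πd³) is largest where d is smallest — segment BC (d = 177 mm).
τ_max = 16·19100/(π·(0.177)³) = 1.754×10^7 Pa.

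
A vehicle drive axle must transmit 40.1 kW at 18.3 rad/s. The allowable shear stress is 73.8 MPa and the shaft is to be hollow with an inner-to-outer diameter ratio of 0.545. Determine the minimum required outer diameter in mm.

ω = 18.3 rad/s, so T = P/ω = 40.1×10³ / 18.30 = 2191 N·m.
For a hollow shaft with d_i/d_o = 0.545: τ_max = 16T/(π d_o³ (1−k⁴)), so d_o = [16T/(π τ_allow (1−k⁴))]^(1/3) = [16·2191/(π·7.38×10^7·0.9118)]^(1/3) = 0.05494 m.

54.9 mm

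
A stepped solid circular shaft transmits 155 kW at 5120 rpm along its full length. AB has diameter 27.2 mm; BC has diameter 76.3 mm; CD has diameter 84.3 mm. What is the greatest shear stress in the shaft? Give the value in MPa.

73.2 MPa

ω = 2π·5120/60 = 536.2 rad/s, so T = P/ω = 155×10³ / 536.2 = 289.1 N·m.
Under the same torque, τ_max = 16T/(πd³) is largest where d is smallest — segment AB (d = 27.2 mm).
τ_max = 16·289.1/(π·(0.0272)³) = 7.316×10^7 Pa.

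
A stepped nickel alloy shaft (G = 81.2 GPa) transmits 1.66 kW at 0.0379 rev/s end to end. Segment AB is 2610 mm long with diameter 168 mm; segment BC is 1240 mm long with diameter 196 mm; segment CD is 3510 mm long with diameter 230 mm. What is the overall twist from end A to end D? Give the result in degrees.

0.269°

ω = 2π·0.0379 = 0.2381 rad/s, so T = P/ω = 1.66×10³ / 0.2381 = 6971 N·m.
J_AB = π(0.168)⁴/32 = 7.82×10^-5 m⁴; J_BC = π(0.196)⁴/32 = 1.45×10^-4 m⁴; J_CD = π(0.230)⁴/32 = 2.75×10^-4 m⁴.
θ = (T/G)·Σ L_i/J_i = (6971/81.2×10⁹)·(2.61/7.82×10^-5 + 1.24/1.45×10^-4 + 3.51/2.75×10^-4) = 4.697×10^-3 rad.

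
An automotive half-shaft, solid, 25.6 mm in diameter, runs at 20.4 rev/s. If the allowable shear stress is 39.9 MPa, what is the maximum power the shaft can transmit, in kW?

16.8 kW

J = πd⁴/32 = π(0.0256)⁴/32 = 4.217×10^-8 m⁴.
T_max = τ_allow·J/r = 3.99×10^7 × 4.217×10^-8 / 0.0128 = 131.4 N·m.
ω = 2π·20.4 = 128.2 rad/s, so P_max = T_max·ω = 1.685×10^4 W.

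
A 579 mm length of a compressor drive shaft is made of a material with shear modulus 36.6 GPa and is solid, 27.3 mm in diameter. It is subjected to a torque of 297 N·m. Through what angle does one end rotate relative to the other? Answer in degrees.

4.94°

J = πd⁴/32 = π(0.0273)⁴/32 = 5.453×10^-8 m⁴.
θ = T·L/(G·J) = 297.0 × 0.579 / (36.6×10⁹ × 5.453×10^-8) = 0.08616 rad.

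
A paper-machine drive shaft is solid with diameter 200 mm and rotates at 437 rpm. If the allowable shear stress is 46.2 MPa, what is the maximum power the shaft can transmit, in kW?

3320 kW

J = πd⁴/32 = π(0.200)⁴/32 = 1.571×10^-4 m⁴.
T_max = τ_allow·J/r = 4.62×10^7 × 1.571×10^-4 / 0.100 = 72570 N·m.
ω = 2π·437/60 = 45.76 rad/s, so P_max = T_max·ω = 3.321×10^6 W.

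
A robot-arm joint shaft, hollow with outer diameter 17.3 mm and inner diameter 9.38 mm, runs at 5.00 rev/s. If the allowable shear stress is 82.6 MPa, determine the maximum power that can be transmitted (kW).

J = π(d_o⁴ − d_i⁴)/32 = π(0.0173⁴ − 0.00938⁴)/32 = 8.034×10^-9 m⁴.
T_max = τ_allow·J/r = 8.26×10^7 × 8.034×10^-9 / 0.00865 = 76.72 N·m.
ω = 2π·5.00 = 31.42 rad/s, so P_max = T_max·ω = 2410 W.

2.41 kW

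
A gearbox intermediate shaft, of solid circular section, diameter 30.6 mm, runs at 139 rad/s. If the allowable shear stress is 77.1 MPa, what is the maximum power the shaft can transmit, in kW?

60.3 kW

J = πd⁴/32 = π(0.0306)⁴/32 = 8.608×10^-8 m⁴.
T_max = τ_allow·J/r = 7.71×10^7 × 8.608×10^-8 / 0.0153 = 433.8 N·m.
ω = 139 rad/s, so P_max = T_max·ω = 6.029×10^4 W.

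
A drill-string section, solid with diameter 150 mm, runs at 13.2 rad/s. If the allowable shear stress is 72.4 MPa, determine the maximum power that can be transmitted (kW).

633 kW

J = πd⁴/32 = π(0.150)⁴/32 = 4.970×10^-5 m⁴.
T_max = τ_allow·J/r = 7.24×10^7 × 4.970×10^-5 / 0.0750 = 47980 N·m.
ω = 13.2 rad/s, so P_max = T_max·ω = 6.333×10^5 W.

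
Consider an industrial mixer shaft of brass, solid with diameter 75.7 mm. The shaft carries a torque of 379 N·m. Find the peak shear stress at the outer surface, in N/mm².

4.45 N/mm²

J = πd⁴/32 = π(0.0757)⁴/32 = 3.224×10^-6 m⁴.
τ_max = T·r/J = 379.0 × 0.0379 / 3.224×10^-6 = 4.450×10^6 Pa.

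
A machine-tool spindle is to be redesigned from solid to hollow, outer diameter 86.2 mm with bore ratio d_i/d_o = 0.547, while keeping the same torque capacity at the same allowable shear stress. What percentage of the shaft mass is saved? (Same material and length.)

25.4 %

Equal τ_max and T ⇒ the solid shaft needs d_s³ = d_o³(1−k⁴), so d_s = 86.2·(1−0.547⁴)^(1/3) = 83.55 mm.
Area ratio A_h/A_s = d_o²(1−k²)/d_s² = (1−k²)/(1−k⁴)^(2/3) = 0.7460.
Mass saving = 1 − 0.7460 = 25.4 %.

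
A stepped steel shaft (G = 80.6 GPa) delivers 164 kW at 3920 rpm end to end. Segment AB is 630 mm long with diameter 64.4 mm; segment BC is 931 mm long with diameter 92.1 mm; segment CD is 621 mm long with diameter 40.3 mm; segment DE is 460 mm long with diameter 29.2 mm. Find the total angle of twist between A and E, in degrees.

ω = 2π·3920/60 = 410.5 rad/s, so T = P/ω = 164×10³ / 410.5 = 399.5 N·m.
J_AB = π(0.0644)⁴/32 = 1.69×10^-6 m⁴; J_BC = π(0.0921)⁴/32 = 7.06×10^-6 m⁴; J_CD = π(0.0403)⁴/32 = 2.59×10^-7 m⁴; J_DE = π(0.0292)⁴/32 = 7.14×10^-8 m⁴.
θ = (T/G)·Σ L_i/J_i = (399.5/80.6×10⁹)·(0.630/1.69×10^-6 + 0.931/7.06×10^-6 + 0.621/2.59×10^-7 + 0.460/7.14×10^-8) = 0.04634 rad.

2.65°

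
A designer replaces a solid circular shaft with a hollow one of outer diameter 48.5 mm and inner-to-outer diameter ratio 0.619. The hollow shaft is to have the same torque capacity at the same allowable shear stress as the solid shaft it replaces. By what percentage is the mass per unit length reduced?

31.4 %

Equal τ_max and T ⇒ the solid shaft needs d_s³ = d_o³(1−k⁴), so d_s = 48.5·(1−0.619⁴)^(1/3) = 46.00 mm.
Area ratio A_h/A_s = d_o²(1−k²)/d_s² = (1−k²)/(1−k⁴)^(2/3) = 0.6857.
Mass saving = 1 − 0.6857 = 31.4 %.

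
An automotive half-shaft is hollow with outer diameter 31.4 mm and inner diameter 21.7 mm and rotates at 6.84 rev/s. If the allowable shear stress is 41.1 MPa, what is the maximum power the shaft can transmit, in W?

8290 W

J = π(d_o⁴ − d_i⁴)/32 = π(0.0314⁴ − 0.0217⁴)/32 = 7.367×10^-8 m⁴.
T_max = τ_allow·J/r = 4.11×10^7 × 7.367×10^-8 / 0.0157 = 192.9 N·m.
ω = 2π·6.84 = 42.98 rad/s, so P_max = T_max·ω = 8288 W.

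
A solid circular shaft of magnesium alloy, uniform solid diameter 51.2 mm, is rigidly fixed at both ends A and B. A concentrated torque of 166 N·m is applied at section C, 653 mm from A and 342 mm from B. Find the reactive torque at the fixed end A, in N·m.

57.1 N·m

With uniform GJ and both ends fixed, compatibility θ_AC = θ_CB gives T_A·a = T_B·b, together with T_A + T_B = T₀.
T_A = T₀·b/(a+b) = 166.0·342/995.0 = 57.06 N·m; T_B = 108.9 N·m.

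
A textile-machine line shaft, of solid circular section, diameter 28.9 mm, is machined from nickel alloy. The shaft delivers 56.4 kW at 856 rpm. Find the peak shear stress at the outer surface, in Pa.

ω = 2π·856/60 = 89.64 rad/s, so T = P/ω = 56.4×10³ / 89.64 = 629.2 N·m.
J = πd⁴/32 = π(0.0289)⁴/32 = 6.848×10^-8 m⁴.
τ_max = T·r/J = 629.2 × 0.0144 / 6.848×10^-8 = 1.328×10^8 Pa.

1.33e8 Pa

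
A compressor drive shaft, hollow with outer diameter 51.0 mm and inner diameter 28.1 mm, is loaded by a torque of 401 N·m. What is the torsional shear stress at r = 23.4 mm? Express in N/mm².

15.6 N/mm²

J = π(d_o⁴ − d_i⁴)/32 = π(0.0510⁴ − 0.0281⁴)/32 = 6.030×10^-7 m⁴.
Shear stress varies linearly with radius: τ = T·r/J = 401.0 × 0.0234 / 6.030×10^-7 = 1.556×10^7 Pa.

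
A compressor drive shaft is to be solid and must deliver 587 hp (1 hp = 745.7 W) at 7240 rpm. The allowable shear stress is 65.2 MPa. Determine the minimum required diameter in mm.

35.6 mm

ω = 2π·7240/60 = 758.2 rad/s, so T = P/ω = 587×745.7 / 758.2 = 577.3 N·m.
For a solid shaft τ_max = 16T/(πd³), so d = (16T/(π τ_allow))^(1/3) = (16·577.3/(π·6.52×10^7))^(1/3) = 0.03559 m.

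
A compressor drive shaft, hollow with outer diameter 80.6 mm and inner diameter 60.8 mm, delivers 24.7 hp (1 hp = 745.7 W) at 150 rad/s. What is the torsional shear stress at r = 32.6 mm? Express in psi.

ω = 150 rad/s, so T = P/ω = 24.7×745.7 / 150.0 = 122.8 N·m.
J = π(d_o⁴ − d_i⁴)/32 = π(0.0806⁴ − 0.0608⁴)/32 = 2.802×10^-6 m⁴.
Shear stress varies linearly with radius: τ = T·r/J = 122.8 × 0.0326 / 2.802×10^-6 = 1.429×10^6 Pa.

207 psi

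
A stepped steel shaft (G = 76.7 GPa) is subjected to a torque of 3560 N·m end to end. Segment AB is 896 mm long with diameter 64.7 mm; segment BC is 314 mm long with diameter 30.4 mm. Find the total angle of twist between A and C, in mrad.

198 mrad

J_AB = π(0.0647)⁴/32 = 1.72×10^-6 m⁴; J_BC = π(0.0304)⁴/32 = 8.38×10^-8 m⁴.
θ = (T/G)·Σ L_i/J_i = (3560/76.7×10⁹)·(0.896/1.72×10^-6 + 0.314/8.38×10^-8) = 0.1980 rad.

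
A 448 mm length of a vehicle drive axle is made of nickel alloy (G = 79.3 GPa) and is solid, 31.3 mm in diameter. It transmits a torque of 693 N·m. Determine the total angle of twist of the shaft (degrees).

2.38°

J = πd⁴/32 = π(0.0313)⁴/32 = 9.423×10^-8 m⁴.
θ = T·L/(G·J) = 693.0 × 0.448 / (79.3×10⁹ × 9.423×10^-8) = 0.04155 rad.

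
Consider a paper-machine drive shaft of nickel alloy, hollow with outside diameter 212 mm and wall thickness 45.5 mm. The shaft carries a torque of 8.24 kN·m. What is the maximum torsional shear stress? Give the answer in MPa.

J = π(d_o⁴ − d_i⁴)/32 = π(0.212⁴ − 0.121⁴)/32 = 1.773×10^-4 m⁴.
τ_max = T·r/J = 8240 × 0.106 / 1.773×10^-4 = 4.927×10^6 Pa.

4.93 MPa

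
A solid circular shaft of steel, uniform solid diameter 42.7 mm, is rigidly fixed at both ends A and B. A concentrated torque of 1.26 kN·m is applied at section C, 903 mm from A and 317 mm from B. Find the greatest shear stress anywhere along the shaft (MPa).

61.0 MPa

With uniform GJ and both ends fixed, compatibility θ_AC = θ_CB gives T_A·a = T_B·b, together with T_A + T_B = T₀.
T_A = T₀·b/(a+b) = 1260·317/1220 = 327.4 N·m; T_B = 932.6 N·m.
τ in each portion: τ_AC = 2.14×10^7 Pa, τ_CB = 6.10×10^7 Pa; maximum is in CB.
τ_max = T_CB·r/J = 932.6·0.0214/3.26×10^-7 = 6.101×10^7 Pa.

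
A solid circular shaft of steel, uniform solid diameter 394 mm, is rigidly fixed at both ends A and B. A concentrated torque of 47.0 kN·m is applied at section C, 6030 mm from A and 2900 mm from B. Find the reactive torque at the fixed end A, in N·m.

15300 N·m

With uniform GJ and both ends fixed, compatibility θ_AC = θ_CB gives T_A·a = T_B·b, together with T_A + T_B = T₀.
T_A = T₀·b/(a+b) = 47000·2900/8930 = 15260 N·m; T_B = 31740 N·m.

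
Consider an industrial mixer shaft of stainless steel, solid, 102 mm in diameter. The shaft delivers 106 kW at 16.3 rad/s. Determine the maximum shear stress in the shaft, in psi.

4530 psi

ω = 16.3 rad/s, so T = P/ω = 106×10³ / 16.30 = 6503 N·m.
J = πd⁴/32 = π(0.102)⁴/32 = 1.063×10^-5 m⁴.
τ_max = T·r/J = 6503 × 0.0510 / 1.063×10^-5 = 3.121×10^7 Pa.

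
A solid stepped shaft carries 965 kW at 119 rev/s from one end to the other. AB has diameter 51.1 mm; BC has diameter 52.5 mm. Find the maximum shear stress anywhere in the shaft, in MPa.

ω = 2π·119 = 747.7 rad/s, so T = P/ω = 965×10³ / 747.7 = 1291 N·m.
Under the same torque, τ_max = 16T/(πd³) is largest where d is smallest — segment AB (d = 51.1 mm).
τ_max = 16·1291/(π·(0.0511)³) = 4.926×10^7 Pa.

49.3 MPa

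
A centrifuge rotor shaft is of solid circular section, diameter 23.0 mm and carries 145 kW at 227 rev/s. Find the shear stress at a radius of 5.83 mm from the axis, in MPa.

ω = 2π·227 = 1426 rad/s, so T = P/ω = 145×10³ / 1426 = 101.7 N·m.
J = πd⁴/32 = π(0.0230)⁴/32 = 2.747×10^-8 m⁴.
Shear stress varies linearly with radius: τ = T·r/J = 101.7 × 0.00583 / 2.747×10^-8 = 2.157×10^7 Pa.

21.6 MPa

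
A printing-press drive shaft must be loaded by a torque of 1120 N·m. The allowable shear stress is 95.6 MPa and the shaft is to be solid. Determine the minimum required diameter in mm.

39.1 mm

For a solid shaft τ_max = 16T/(πd³), so d = (16T/(π τ_allow))^(1/3) = (16·1120/(π·9.56×10^7))^(1/3) = 0.03908 m.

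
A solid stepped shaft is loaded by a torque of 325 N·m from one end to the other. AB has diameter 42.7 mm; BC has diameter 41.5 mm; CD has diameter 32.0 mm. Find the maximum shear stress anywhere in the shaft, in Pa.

5.05e7 Pa

Under the same torque, τ_max = 16T/(πd³) is largest where d is smallest — segment CD (d = 32.0 mm).
τ_max = 16·325.0/(π·(0.0320)³) = 5.051×10^7 Pa.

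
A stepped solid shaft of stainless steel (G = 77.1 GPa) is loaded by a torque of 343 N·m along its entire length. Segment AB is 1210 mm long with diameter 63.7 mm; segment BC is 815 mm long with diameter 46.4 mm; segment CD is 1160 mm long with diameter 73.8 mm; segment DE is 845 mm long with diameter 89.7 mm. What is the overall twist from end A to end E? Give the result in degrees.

J_AB = π(0.0637)⁴/32 = 1.62×10^-6 m⁴; J_BC = π(0.0464)⁴/32 = 4.55×10^-7 m⁴; J_CD = π(0.0738)⁴/32 = 2.91×10^-6 m⁴; J_DE = π(0.0897)⁴/32 = 6.36×10^-6 m⁴.
θ = (T/G)·Σ L_i/J_i = (343.0/77.1×10⁹)·(1.21/1.62×10^-6 + 0.815/4.55×10^-7 + 1.16/2.91×10^-6 + 0.845/6.36×10^-6) = 0.01366 rad.

0.783°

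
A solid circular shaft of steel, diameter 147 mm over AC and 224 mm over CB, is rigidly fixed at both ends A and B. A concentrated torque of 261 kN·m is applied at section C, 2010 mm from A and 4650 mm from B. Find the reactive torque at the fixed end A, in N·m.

78400 N·m

Compatibility: T_A·a/J_AC = T_B·b/J_CB with T_A + T_B = T₀.
J_AC = 4.58×10^-5 m⁴, J_CB = 2.47×10^-4 m⁴, so T_A = T₀·(J_AC/a)/((J_AC/a)+(J_CB/b)) = 78360 N·m, T_B = 182600 N·m.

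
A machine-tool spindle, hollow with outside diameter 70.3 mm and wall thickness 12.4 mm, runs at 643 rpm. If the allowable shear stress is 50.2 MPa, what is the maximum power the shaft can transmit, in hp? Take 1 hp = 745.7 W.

255 hp

J = π(d_o⁴ − d_i⁴)/32 = π(0.0703⁴ − 0.0455⁴)/32 = 1.977×10^-6 m⁴.
T_max = τ_allow·J/r = 5.02×10^7 × 1.977×10^-6 / 0.0352 = 2824 N·m.
ω = 2π·643/60 = 67.33 rad/s, so P_max = T_max·ω = 1.901×10^5 W.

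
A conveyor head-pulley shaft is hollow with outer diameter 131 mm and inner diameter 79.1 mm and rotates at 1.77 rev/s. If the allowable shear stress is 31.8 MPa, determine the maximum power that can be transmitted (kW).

135 kW

J = π(d_o⁴ − d_i⁴)/32 = π(0.131⁴ − 0.0791⁴)/32 = 2.507×10^-5 m⁴.
T_max = τ_allow·J/r = 3.18×10^7 × 2.507×10^-5 / 0.0655 = 12170 N·m.
ω = 2π·1.77 = 11.12 rad/s, so P_max = T_max·ω = 1.354×10^5 W.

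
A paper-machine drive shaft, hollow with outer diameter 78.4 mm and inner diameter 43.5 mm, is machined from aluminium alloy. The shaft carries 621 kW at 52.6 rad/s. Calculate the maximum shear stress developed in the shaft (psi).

ω = 52.6 rad/s, so T = P/ω = 621×10³ / 52.60 = 11810 N·m.
J = π(d_o⁴ − d_i⁴)/32 = π(0.0784⁴ − 0.0435⁴)/32 = 3.358×10^-6 m⁴.
τ_max = T·r/J = 11810 × 0.0392 / 3.358×10^-6 = 1.378×10^8 Pa.

20000 psi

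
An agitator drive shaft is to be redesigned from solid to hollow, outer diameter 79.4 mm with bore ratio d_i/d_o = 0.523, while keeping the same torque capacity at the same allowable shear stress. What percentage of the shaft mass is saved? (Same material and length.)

23.5 %

Equal τ_max and T ⇒ the solid shaft needs d_s³ = d_o³(1−k⁴), so d_s = 79.4·(1−0.523⁴)^(1/3) = 77.37 mm.
Area ratio A_h/A_s = d_o²(1−k²)/d_s² = (1−k²)/(1−k⁴)^(2/3) = 0.7651.
Mass saving = 1 − 0.7651 = 23.5 %.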